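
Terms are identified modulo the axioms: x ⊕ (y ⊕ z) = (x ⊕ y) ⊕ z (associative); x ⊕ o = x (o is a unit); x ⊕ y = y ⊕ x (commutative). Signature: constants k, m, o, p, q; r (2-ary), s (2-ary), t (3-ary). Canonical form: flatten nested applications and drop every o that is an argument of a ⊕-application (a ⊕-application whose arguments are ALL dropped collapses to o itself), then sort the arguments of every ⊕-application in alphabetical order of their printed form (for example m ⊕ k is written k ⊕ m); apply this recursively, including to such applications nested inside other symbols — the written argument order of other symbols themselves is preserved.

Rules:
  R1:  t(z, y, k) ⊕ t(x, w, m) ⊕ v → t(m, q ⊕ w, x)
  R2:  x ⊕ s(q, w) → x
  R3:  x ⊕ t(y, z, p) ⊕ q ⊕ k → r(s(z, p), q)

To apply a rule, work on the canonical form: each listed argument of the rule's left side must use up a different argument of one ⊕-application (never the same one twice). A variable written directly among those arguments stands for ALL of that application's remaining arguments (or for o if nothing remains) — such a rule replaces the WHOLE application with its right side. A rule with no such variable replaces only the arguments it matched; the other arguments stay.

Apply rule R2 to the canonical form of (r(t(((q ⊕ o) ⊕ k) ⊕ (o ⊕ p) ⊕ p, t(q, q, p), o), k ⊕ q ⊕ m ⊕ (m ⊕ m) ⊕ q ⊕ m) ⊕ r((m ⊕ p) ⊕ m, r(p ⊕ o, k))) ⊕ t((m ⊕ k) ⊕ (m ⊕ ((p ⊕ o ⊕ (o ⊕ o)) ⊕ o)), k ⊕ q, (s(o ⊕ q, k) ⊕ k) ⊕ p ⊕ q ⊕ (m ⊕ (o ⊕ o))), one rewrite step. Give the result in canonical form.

Canonical form:  r(m ⊕ m ⊕ p, r(p, k)) ⊕ r(t(k ⊕ p ⊕ p ⊕ q, t(q, q, p), o), k ⊕ m ⊕ m ⊕ m ⊕ m ⊕ q ⊕ q) ⊕ t(k ⊕ m ⊕ m ⊕ p, k ⊕ q, k ⊕ m ⊕ p ⊕ q ⊕ s(q, k))
R2 matches:  uses s(q, k);  w := k, x := k ⊕ m ⊕ p ⊕ q
The variable takes the whole remainder — replace the entire application.
Result:  r(m ⊕ m ⊕ p, r(p, k)) ⊕ r(t(k ⊕ p ⊕ p ⊕ q, t(q, q, p), o), k ⊕ m ⊕ m ⊕ m ⊕ m ⊕ q ⊕ q) ⊕ t(k ⊕ m ⊕ m ⊕ p, k ⊕ q, k ⊕ m ⊕ p ⊕ q)

Answer: r(m ⊕ m ⊕ p, r(p, k)) ⊕ r(t(k ⊕ p ⊕ p ⊕ q, t(q, q, p), o), k ⊕ m ⊕ m ⊕ m ⊕ m ⊕ q ⊕ q) ⊕ t(k ⊕ m ⊕ m ⊕ p, k ⊕ q, k ⊕ m ⊕ p ⊕ q)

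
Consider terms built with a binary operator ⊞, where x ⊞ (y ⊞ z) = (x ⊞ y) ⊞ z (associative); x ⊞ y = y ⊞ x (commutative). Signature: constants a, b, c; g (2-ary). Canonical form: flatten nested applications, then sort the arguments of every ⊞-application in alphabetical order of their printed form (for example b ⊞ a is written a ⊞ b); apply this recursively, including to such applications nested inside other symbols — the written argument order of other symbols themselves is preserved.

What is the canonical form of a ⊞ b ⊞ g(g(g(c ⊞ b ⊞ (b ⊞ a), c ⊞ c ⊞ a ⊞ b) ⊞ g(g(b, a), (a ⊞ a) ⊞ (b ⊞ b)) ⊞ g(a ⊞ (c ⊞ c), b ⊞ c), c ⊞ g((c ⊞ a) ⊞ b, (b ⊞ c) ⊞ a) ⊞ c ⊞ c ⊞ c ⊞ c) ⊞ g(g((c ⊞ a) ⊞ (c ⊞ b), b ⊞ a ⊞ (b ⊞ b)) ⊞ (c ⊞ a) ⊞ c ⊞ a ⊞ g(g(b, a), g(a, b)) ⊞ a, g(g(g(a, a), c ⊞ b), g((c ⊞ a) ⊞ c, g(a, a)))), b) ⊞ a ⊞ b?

Inside:  g(g(g(c ⊞ b ⊞ (b ⊞ a), c ⊞ c ⊞ a ⊞ b) ⊞ g(g(b, a), (a ⊞ a) ⊞ (b ⊞ b)) ⊞ g(a ⊞ (c ⊞ c), b ⊞ c), c ⊞ g((c ⊞ a) ⊞ b, (b ⊞ c) ⊞ a) ⊞ c ⊞ c ⊞ c ⊞ c) ⊞ g(g((c ⊞ a) ⊞ (c ⊞ b), b ⊞ a ⊞ (b ⊞ b)) ⊞ (c ⊞ a) ⊞ c ⊞ a ⊞ g(g(b, a), g(a, b)) ⊞ a, g(g(g(a, a), c ⊞ b), g((c ⊞ a) ⊞ c, g(a, a)))), b)  →  g(g(a ⊞ a ⊞ a ⊞ c ⊞ c ⊞ g(a ⊞ b ⊞ c ⊞ c, a ⊞ b ⊞ b ⊞ b) ⊞ g(g(b, a), g(a, b)), g(g(g(a, a), b ⊞ c), g(a ⊞ c ⊞ c, g(a, a)))) ⊞ g(g(a ⊞ b ⊞ b ⊞ c, a ⊞ b ⊞ c ⊞ c) ⊞ g(a ⊞ c ⊞ c, b ⊞ c) ⊞ g(g(b, a), a ⊞ a ⊞ b ⊞ b), c ⊞ c ⊞ c ⊞ c ⊞ c ⊞ g(a ⊞ b ⊞ c, a ⊞ b ⊞ c)), b)
Sort:  a ⊞ a ⊞ b ⊞ b ⊞ g(g(a ⊞ a ⊞ a ⊞ c ⊞ c ⊞ g(a ⊞ b ⊞ c ⊞ c, a ⊞ b ⊞ b ⊞ b) ⊞ g(g(b, a), g(a, b)), g(g(g(a, a), b ⊞ c), g(a ⊞ c ⊞ c, g(a, a)))) ⊞ g(g(a ⊞ b ⊞ b ⊞ c, a ⊞ b ⊞ c ⊞ c) ⊞ g(a ⊞ c ⊞ c, b ⊞ c) ⊞ g(g(b, a), a ⊞ a ⊞ b ⊞ b), c ⊞ c ⊞ c ⊞ c ⊞ c ⊞ g(a ⊞ b ⊞ c, a ⊞ b ⊞ c)), b)

Answer: a ⊞ a ⊞ b ⊞ b ⊞ g(g(a ⊞ a ⊞ a ⊞ c ⊞ c ⊞ g(a ⊞ b ⊞ c ⊞ c, a ⊞ b ⊞ b ⊞ b) ⊞ g(g(b, a), g(a, b)), g(g(g(a, a), b ⊞ c), g(a ⊞ c ⊞ c, g(a, a)))) ⊞ g(g(a ⊞ b ⊞ b ⊞ c, a ⊞ b ⊞ c ⊞ c) ⊞ g(a ⊞ c ⊞ c, b ⊞ c) ⊞ g(g(b, a), a ⊞ a ⊞ b ⊞ b), c ⊞ c ⊞ c ⊞ c ⊞ c ⊞ g(a ⊞ b ⊞ c, a ⊞ b ⊞ c)), b)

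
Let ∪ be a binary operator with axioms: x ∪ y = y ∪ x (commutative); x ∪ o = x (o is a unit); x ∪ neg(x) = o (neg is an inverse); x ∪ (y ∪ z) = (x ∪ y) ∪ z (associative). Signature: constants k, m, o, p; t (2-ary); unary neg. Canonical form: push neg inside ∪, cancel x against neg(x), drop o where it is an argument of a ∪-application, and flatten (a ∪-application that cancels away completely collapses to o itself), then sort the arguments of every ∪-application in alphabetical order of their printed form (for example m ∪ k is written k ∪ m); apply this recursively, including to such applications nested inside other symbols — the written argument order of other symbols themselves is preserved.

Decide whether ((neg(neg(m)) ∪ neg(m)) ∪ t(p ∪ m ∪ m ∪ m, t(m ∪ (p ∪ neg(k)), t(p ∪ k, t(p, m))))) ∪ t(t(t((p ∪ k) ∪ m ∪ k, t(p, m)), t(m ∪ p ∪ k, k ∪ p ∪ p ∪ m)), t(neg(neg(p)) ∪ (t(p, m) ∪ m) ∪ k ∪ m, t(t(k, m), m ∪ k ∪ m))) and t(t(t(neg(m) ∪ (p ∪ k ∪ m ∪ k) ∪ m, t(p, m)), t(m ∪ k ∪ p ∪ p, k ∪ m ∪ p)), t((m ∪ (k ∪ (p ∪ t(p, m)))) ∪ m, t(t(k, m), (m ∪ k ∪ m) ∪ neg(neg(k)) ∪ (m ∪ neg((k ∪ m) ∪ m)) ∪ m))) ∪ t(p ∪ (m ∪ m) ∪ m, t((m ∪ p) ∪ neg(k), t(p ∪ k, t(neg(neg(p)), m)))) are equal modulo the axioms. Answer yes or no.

Left:  ((neg(neg(m)) ∪ neg(m)) ∪ t(p ∪ m ∪ m ∪ m, t(m ∪ (p ∪ neg(k)), t(p ∪ k, t(p, m))))) ∪ t(t(t((p ∪ k) ∪ m ∪ k, t(p, m)), t(m ∪ p ∪ k, k ∪ p ∪ p ∪ m)), t(neg(neg(p)) ∪ (t(p, m) ∪ m) ∪ k ∪ m, t(t(k, m), m ∪ k ∪ m)))
  Push neg inside:  distribute neg over ∪ and collapse double neg
  Inverses cancel:  m cancels
  Combine occurrences:  t(m ∪ m ∪ m ∪ p, t(m ∪ neg(k) ∪ p, t(k ∪ p, t(p, m)))) ∪ t(t(t(k ∪ k ∪ m ∪ p, t(p, m)), t(k ∪ m ∪ p, k ∪ m ∪ p ∪ p)), t(k ∪ m ∪ m ∪ p ∪ t(p, m), t(t(k, m), k ∪ m ∪ m)))
Right:  t(t(t(neg(m) ∪ (p ∪ k ∪ m ∪ k) ∪ m, t(p, m)), t(m ∪ k ∪ p ∪ p, k ∪ m ∪ p)), t((m ∪ (k ∪ (p ∪ t(p, m)))) ∪ m, t(t(k, m), (m ∪ k ∪ m) ∪ neg(neg(k)) ∪ (m ∪ neg((k ∪ m) ∪ m)) ∪ m))) ∪ t(p ∪ (m ∪ m) ∪ m, t((m ∪ p) ∪ neg(k), t(p ∪ k, t(neg(neg(p)), m))))
  Push neg inside:  distribute neg over ∪ and collapse double neg
  Combine occurrences:  t(t(t(k ∪ k ∪ m ∪ p, t(p, m)), t(k ∪ m ∪ p ∪ p, k ∪ m ∪ p)), t(k ∪ m ∪ m ∪ p ∪ t(p, m), t(t(k, m), k ∪ m ∪ m))) ∪ t(m ∪ m ∪ m ∪ p, t(m ∪ neg(k) ∪ p, t(k ∪ p, t(p, m))))
  Order the arguments:  t(m ∪ m ∪ m ∪ p, t(m ∪ neg(k) ∪ p, t(k ∪ p, t(p, m)))) ∪ t(t(t(k ∪ k ∪ m ∪ p, t(p, m)), t(k ∪ m ∪ p ∪ p, k ∪ m ∪ p)), t(k ∪ m ∪ m ∪ p ∪ t(p, m), t(t(k, m), k ∪ m ∪ m)))

Answer: no — t(m ∪ m ∪ m ∪ p, t(m ∪ neg(k) ∪ p, t(k ∪ p, t(p, m)))) ∪ t(t(t(k ∪ k ∪ m ∪ p, t(p, m)), t(k ∪ m ∪ p, k ∪ m ∪ p ∪ p)), t(k ∪ m ∪ m ∪ p ∪ t(p, m), t(t(k, m), k ∪ m ∪ m))) vs t(m ∪ m ∪ m ∪ p, t(m ∪ neg(k) ∪ p, t(k ∪ p, t(p, m)))) ∪ t(t(t(k ∪ k ∪ m ∪ p, t(p, m)), t(k ∪ m ∪ p ∪ p, k ∪ m ∪ p)), t(k ∪ m ∪ m ∪ p ∪ t(p, m), t(t(k, m), k ∪ m ∪ m)))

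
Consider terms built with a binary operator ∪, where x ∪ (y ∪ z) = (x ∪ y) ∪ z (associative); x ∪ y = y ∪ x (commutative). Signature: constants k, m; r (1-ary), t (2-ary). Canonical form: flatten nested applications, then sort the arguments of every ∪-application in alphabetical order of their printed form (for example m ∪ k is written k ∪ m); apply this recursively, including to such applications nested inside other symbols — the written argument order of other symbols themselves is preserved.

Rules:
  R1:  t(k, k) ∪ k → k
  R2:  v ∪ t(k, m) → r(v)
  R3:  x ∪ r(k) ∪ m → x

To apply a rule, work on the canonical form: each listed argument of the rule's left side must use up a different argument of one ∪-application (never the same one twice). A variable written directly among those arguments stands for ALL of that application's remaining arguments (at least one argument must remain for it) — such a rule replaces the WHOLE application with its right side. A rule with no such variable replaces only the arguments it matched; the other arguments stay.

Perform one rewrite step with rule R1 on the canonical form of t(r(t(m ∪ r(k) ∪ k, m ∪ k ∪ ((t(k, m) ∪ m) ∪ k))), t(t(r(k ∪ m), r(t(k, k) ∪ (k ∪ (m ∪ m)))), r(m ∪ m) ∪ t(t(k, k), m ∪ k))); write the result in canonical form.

Canonical form:  t(r(t(k ∪ m ∪ r(k), k ∪ k ∪ m ∪ m ∪ t(k, m))), t(t(r(k ∪ m), r(k ∪ m ∪ m ∪ t(k, k))), r(m ∪ m) ∪ t(t(k, k), k ∪ m)))
Match R1:  consume k, t(k, k)
Giving:  t(r(t(k ∪ m ∪ r(k), k ∪ k ∪ m ∪ m ∪ t(k, m))), t(t(r(k ∪ m), r(k ∪ m ∪ m)), r(m ∪ m) ∪ t(t(k, k), k ∪ m)))

Answer: t(r(t(k ∪ m ∪ r(k), k ∪ k ∪ m ∪ m ∪ t(k, m))), t(t(r(k ∪ m), r(k ∪ m ∪ m)), r(m ∪ m) ∪ t(t(k, k), k ∪ m)))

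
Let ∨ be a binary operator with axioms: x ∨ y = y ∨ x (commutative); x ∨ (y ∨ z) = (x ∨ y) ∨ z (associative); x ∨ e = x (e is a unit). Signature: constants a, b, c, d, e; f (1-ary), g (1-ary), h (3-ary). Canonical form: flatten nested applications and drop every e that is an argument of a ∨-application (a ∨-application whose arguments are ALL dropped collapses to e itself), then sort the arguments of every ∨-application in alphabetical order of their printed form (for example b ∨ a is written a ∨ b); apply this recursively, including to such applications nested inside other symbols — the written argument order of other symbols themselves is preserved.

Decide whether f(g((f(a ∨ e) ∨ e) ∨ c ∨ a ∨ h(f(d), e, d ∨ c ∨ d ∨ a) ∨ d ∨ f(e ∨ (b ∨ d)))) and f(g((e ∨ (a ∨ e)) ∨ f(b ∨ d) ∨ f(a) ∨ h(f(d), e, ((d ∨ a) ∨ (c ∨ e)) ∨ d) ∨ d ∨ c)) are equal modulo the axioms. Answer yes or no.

Answer: yes — both canonical forms are f(g(a ∨ c ∨ d ∨ f(a) ∨ f(b ∨ d) ∨ h(f(d), e, a ∨ c ∨ d ∨ d)))

Derivation:
Left:  f(g((f(a ∨ e) ∨ e) ∨ c ∨ a ∨ h(f(d), e, d ∨ c ∨ d ∨ a) ∨ d ∨ f(e ∨ (b ∨ d))))
  Work inside:  (f(a ∨ e) ∨ e) ∨ c ∨ a ∨ h(f(d), e, d ∨ c ∨ d ∨ a) ∨ d ∨ f(e ∨ (b ∨ d))
  Merge nested applications:  f(a ∨ e) ∨ e ∨ c ∨ a ∨ h(f(d), e, d ∨ c ∨ d ∨ a) ∨ d ∨ f(e ∨ (b ∨ d))
  Canonicalize subterm:  f(a ∨ e)  →  f(a)
  Simplify inside:  h(f(d), e, d ∨ c ∨ d ∨ a)  →  h(f(d), e, a ∨ c ∨ d ∨ d)
  Canonicalize subterm:  f(e ∨ (b ∨ d))  →  f(b ∨ d)
  Unit:  drop e
  Order the arguments:  a ∨ c ∨ d ∨ f(a) ∨ f(b ∨ d) ∨ h(f(d), e, a ∨ c ∨ d ∨ d)
  Put back:  f(g(a ∨ c ∨ d ∨ f(a) ∨ f(b ∨ d) ∨ h(f(d), e, a ∨ c ∨ d ∨ d)))
Right:  f(g((e ∨ (a ∨ e)) ∨ f(b ∨ d) ∨ f(a) ∨ h(f(d), e, ((d ∨ a) ∨ (c ∨ e)) ∨ d) ∨ d ∨ c))
  Focus inside:  (e ∨ (a ∨ e)) ∨ f(b ∨ d) ∨ f(a) ∨ h(f(d), e, ((d ∨ a) ∨ (c ∨ e)) ∨ d) ∨ d ∨ c
  Flatten:  e ∨ a ∨ e ∨ f(b ∨ d) ∨ f(a) ∨ h(f(d), e, ((d ∨ a) ∨ (c ∨ e)) ∨ d) ∨ d ∨ c
  Canonicalize subterm:  h(f(d), e, ((d ∨ a) ∨ (c ∨ e)) ∨ d)  →  h(f(d), e, a ∨ c ∨ d ∨ d)
  Drop the unit:  drop e (×2)
  Order the arguments:  a ∨ c ∨ d ∨ f(a) ∨ f(b ∨ d) ∨ h(f(d), e, a ∨ c ∨ d ∨ d)
  Rebuild:  f(g(a ∨ c ∨ d ∨ f(a) ∨ f(b ∨ d) ∨ h(f(d), e, a ∨ c ∨ d ∨ d)))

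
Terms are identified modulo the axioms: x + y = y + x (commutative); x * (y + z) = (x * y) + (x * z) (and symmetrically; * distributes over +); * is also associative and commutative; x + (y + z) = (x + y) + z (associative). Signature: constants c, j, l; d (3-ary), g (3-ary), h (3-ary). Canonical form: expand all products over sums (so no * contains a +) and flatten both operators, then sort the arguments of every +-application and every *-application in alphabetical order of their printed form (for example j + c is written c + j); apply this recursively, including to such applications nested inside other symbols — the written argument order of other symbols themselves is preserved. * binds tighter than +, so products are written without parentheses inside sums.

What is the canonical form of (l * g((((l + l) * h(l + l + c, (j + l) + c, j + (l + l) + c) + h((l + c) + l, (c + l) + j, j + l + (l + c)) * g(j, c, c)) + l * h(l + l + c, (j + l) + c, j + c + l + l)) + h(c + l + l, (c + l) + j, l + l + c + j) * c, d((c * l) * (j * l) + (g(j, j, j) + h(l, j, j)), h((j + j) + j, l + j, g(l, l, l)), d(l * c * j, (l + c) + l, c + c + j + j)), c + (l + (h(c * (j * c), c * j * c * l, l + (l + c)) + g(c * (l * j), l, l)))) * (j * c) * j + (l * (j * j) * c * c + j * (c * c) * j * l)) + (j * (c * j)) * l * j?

Expand:  c * g(c * h(c + l + l, c + j + l, c + j + l + l) + g(j, c, c) * h(c + l + l, c + j + l, c + j + l + l) + h(c + l + l, c + j + l, c + j + l + l) * l + h(c + l + l, c + j + l, c + j + l + l) * l + h(c + l + l, c + j + l, c + j + l + l) * l, d(c * j * l * l + g(j, j, j) + h(l, j, j), h(j + j + j, j + l, g(l, l, l)), d(c * j * l, c + l + l, c + c + j + j)), c + g(c * j * l, l, l) + h(c * c * j, c * c * j * l, c + l + l) + l) * j * j * l + c * c * j * j * l + c * c * j * j * l + c * j * j * j * l
Sort:  c * c * j * j * l + c * c * j * j * l + c * g(c * h(c + l + l, c + j + l, c + j + l + l) + g(j, c, c) * h(c + l + l, c + j + l, c + j + l + l) + h(c + l + l, c + j + l, c + j + l + l) * l + h(c + l + l, c + j + l, c + j + l + l) * l + h(c + l + l, c + j + l, c + j + l + l) * l, d(c * j * l * l + g(j, j, j) + h(l, j, j), h(j + j + j, j + l, g(l, l, l)), d(c * j * l, c + l + l, c + c + j + j)), c + g(c * j * l, l, l) + h(c * c * j, c * c * j * l, c + l + l) + l) * j * j * l + c * j * j * j * l

Answer: c * c * j * j * l + c * c * j * j * l + c * g(c * h(c + l + l, c + j + l, c + j + l + l) + g(j, c, c) * h(c + l + l, c + j + l, c + j + l + l) + h(c + l + l, c + j + l, c + j + l + l) * l + h(c + l + l, c + j + l, c + j + l + l) * l + h(c + l + l, c + j + l, c + j + l + l) * l, d(c * j * l * l + g(j, j, j) + h(l, j, j), h(j + j + j, j + l, g(l, l, l)), d(c * j * l, c + l + l, c + c + j + j)), c + g(c * j * l, l, l) + h(c * c * j, c * c * j * l, c + l + l) + l) * j * j * l + c * j * j * j * l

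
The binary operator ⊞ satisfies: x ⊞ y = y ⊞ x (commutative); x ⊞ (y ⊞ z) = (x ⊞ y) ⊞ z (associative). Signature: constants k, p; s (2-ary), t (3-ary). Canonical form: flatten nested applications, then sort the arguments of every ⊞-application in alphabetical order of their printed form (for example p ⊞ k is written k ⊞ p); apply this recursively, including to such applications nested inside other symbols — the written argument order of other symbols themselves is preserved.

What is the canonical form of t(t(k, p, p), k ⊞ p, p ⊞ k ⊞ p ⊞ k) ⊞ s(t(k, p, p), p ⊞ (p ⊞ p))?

Answer: s(t(k, p, p), p ⊞ p ⊞ p) ⊞ t(t(k, p, p), k ⊞ p, k ⊞ k ⊞ p ⊞ p)

Derivation:
Simplify inside:  t(t(k, p, p), k ⊞ p, p ⊞ k ⊞ p ⊞ k)  →  t(t(k, p, p), k ⊞ p, k ⊞ k ⊞ p ⊞ p)
Inside:  s(t(k, p, p), p ⊞ (p ⊞ p))  →  s(t(k, p, p), p ⊞ p ⊞ p)
Order the arguments:  s(t(k, p, p), p ⊞ p ⊞ p) ⊞ t(t(k, p, p), k ⊞ p, k ⊞ k ⊞ p ⊞ p)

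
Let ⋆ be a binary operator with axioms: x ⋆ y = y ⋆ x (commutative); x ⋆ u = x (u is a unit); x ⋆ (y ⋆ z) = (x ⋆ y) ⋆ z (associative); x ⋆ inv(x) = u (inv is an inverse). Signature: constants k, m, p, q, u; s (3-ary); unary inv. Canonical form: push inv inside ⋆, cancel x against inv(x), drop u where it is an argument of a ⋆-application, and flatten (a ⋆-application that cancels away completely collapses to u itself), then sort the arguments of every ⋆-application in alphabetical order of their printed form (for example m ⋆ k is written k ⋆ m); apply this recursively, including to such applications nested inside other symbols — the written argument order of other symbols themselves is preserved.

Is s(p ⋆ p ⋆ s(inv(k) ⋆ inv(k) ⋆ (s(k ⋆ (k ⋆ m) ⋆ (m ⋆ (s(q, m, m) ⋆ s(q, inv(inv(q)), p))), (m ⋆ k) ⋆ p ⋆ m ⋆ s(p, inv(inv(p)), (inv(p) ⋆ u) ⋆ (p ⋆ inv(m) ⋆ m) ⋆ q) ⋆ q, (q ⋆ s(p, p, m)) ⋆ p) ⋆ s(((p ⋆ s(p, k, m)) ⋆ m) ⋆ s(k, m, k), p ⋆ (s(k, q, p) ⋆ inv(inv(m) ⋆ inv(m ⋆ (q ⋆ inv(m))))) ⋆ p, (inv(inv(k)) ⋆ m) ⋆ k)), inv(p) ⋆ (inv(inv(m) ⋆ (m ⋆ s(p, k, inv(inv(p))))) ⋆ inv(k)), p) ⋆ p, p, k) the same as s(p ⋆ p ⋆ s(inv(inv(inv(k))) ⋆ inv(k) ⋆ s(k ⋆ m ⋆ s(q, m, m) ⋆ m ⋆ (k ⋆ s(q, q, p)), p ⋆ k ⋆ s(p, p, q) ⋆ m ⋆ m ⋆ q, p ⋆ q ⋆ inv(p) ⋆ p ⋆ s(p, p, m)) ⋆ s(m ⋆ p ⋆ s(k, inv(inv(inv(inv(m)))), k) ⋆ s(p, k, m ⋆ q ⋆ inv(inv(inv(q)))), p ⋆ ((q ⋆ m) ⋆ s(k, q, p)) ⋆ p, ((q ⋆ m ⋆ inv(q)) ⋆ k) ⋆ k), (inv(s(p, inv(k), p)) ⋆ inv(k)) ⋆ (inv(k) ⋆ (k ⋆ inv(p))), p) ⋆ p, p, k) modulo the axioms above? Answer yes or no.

Left:  s(p ⋆ p ⋆ s(inv(k) ⋆ inv(k) ⋆ (s(k ⋆ (k ⋆ m) ⋆ (m ⋆ (s(q, m, m) ⋆ s(q, inv(inv(q)), p))), (m ⋆ k) ⋆ p ⋆ m ⋆ s(p, inv(inv(p)), (inv(p) ⋆ u) ⋆ (p ⋆ inv(m) ⋆ m) ⋆ q) ⋆ q, (q ⋆ s(p, p, m)) ⋆ p) ⋆ s(((p ⋆ s(p, k, m)) ⋆ m) ⋆ s(k, m, k), p ⋆ (s(k, q, p) ⋆ inv(inv(m) ⋆ inv(m ⋆ (q ⋆ inv(m))))) ⋆ p, (inv(inv(k)) ⋆ m) ⋆ k)), inv(p) ⋆ (inv(inv(m) ⋆ (m ⋆ s(p, k, inv(inv(p))))) ⋆ inv(k)), p) ⋆ p, p, k)
  Descend into:  p ⋆ p ⋆ s(inv(k) ⋆ inv(k) ⋆ (s(k ⋆ (k ⋆ m) ⋆ (m ⋆ (s(q, m, m) ⋆ s(q, inv(inv(q)), p))), (m ⋆ k) ⋆ p ⋆ m ⋆ s(p, inv(inv(p)), (inv(p) ⋆ u) ⋆ (p ⋆ inv(m) ⋆ m) ⋆ q) ⋆ q, (q ⋆ s(p, p, m)) ⋆ p) ⋆ s(((p ⋆ s(p, k, m)) ⋆ m) ⋆ s(k, m, k), p ⋆ (s(k, q, p) ⋆ inv(inv(m) ⋆ inv(m ⋆ (q ⋆ inv(m))))) ⋆ p, (inv(inv(k)) ⋆ m) ⋆ k)), inv(p) ⋆ (inv(inv(m) ⋆ (m ⋆ s(p, k, inv(inv(p))))) ⋆ inv(k)), p) ⋆ p
  Push inv inside:  distribute inv over ⋆ and collapse double inv
  Collect:  p ⋆ p ⋆ p ⋆ s(inv(k) ⋆ inv(k) ⋆ s(k ⋆ k ⋆ m ⋆ m ⋆ s(q, m, m) ⋆ s(q, q, p), k ⋆ m ⋆ m ⋆ p ⋆ q ⋆ s(p, p, q), p ⋆ q ⋆ s(p, p, m)) ⋆ s(m ⋆ p ⋆ s(k, m, k) ⋆ s(p, k, m), m ⋆ p ⋆ p ⋆ q ⋆ s(k, q, p), k ⋆ k ⋆ m), inv(k) ⋆ inv(p) ⋆ inv(s(p, k, p)), p)
  Rebuild:  s(p ⋆ p ⋆ p ⋆ s(inv(k) ⋆ inv(k) ⋆ s(k ⋆ k ⋆ m ⋆ m ⋆ s(q, m, m) ⋆ s(q, q, p), k ⋆ m ⋆ m ⋆ p ⋆ q ⋆ s(p, p, q), p ⋆ q ⋆ s(p, p, m)) ⋆ s(m ⋆ p ⋆ s(k, m, k) ⋆ s(p, k, m), m ⋆ p ⋆ p ⋆ q ⋆ s(k, q, p), k ⋆ k ⋆ m), inv(k) ⋆ inv(p) ⋆ inv(s(p, k, p)), p), p, k)
Right:  s(p ⋆ p ⋆ s(inv(inv(inv(k))) ⋆ inv(k) ⋆ s(k ⋆ m ⋆ s(q, m, m) ⋆ m ⋆ (k ⋆ s(q, q, p)), p ⋆ k ⋆ s(p, p, q) ⋆ m ⋆ m ⋆ q, p ⋆ q ⋆ inv(p) ⋆ p ⋆ s(p, p, m)) ⋆ s(m ⋆ p ⋆ s(k, inv(inv(inv(inv(m)))), k) ⋆ s(p, k, m ⋆ q ⋆ inv(inv(inv(q)))), p ⋆ ((q ⋆ m) ⋆ s(k, q, p)) ⋆ p, ((q ⋆ m ⋆ inv(q)) ⋆ k) ⋆ k), (inv(s(p, inv(k), p)) ⋆ inv(k)) ⋆ (inv(k) ⋆ (k ⋆ inv(p))), p) ⋆ p, p, k)
  Focus inside:  p ⋆ p ⋆ s(inv(inv(inv(k))) ⋆ inv(k) ⋆ s(k ⋆ m ⋆ s(q, m, m) ⋆ m ⋆ (k ⋆ s(q, q, p)), p ⋆ k ⋆ s(p, p, q) ⋆ m ⋆ m ⋆ q, p ⋆ q ⋆ inv(p) ⋆ p ⋆ s(p, p, m)) ⋆ s(m ⋆ p ⋆ s(k, inv(inv(inv(inv(m)))), k) ⋆ s(p, k, m ⋆ q ⋆ inv(inv(inv(q)))), p ⋆ ((q ⋆ m) ⋆ s(k, q, p)) ⋆ p, ((q ⋆ m ⋆ inv(q)) ⋆ k) ⋆ k), (inv(s(p, inv(k), p)) ⋆ inv(k)) ⋆ (inv(k) ⋆ (k ⋆ inv(p))), p) ⋆ p
  Push inv inside:  distribute inv over ⋆ and collapse double inv
  Collect terms:  p ⋆ p ⋆ p ⋆ s(inv(k) ⋆ inv(k) ⋆ s(k ⋆ k ⋆ m ⋆ m ⋆ s(q, m, m) ⋆ s(q, q, p), k ⋆ m ⋆ m ⋆ p ⋆ q ⋆ s(p, p, q), p ⋆ q ⋆ s(p, p, m)) ⋆ s(m ⋆ p ⋆ s(k, m, k) ⋆ s(p, k, m), m ⋆ p ⋆ p ⋆ q ⋆ s(k, q, p), k ⋆ k ⋆ m), inv(k) ⋆ inv(p) ⋆ inv(s(p, inv(k), p)), p)
  Put back:  s(p ⋆ p ⋆ p ⋆ s(inv(k) ⋆ inv(k) ⋆ s(k ⋆ k ⋆ m ⋆ m ⋆ s(q, m, m) ⋆ s(q, q, p), k ⋆ m ⋆ m ⋆ p ⋆ q ⋆ s(p, p, q), p ⋆ q ⋆ s(p, p, m)) ⋆ s(m ⋆ p ⋆ s(k, m, k) ⋆ s(p, k, m), m ⋆ p ⋆ p ⋆ q ⋆ s(k, q, p), k ⋆ k ⋆ m), inv(k) ⋆ inv(p) ⋆ inv(s(p, inv(k), p)), p), p, k)

Answer: no — s(p ⋆ p ⋆ p ⋆ s(inv(k) ⋆ inv(k) ⋆ s(k ⋆ k ⋆ m ⋆ m ⋆ s(q, m, m) ⋆ s(q, q, p), k ⋆ m ⋆ m ⋆ p ⋆ q ⋆ s(p, p, q), p ⋆ q ⋆ s(p, p, m)) ⋆ s(m ⋆ p ⋆ s(k, m, k) ⋆ s(p, k, m), m ⋆ p ⋆ p ⋆ q ⋆ s(k, q, p), k ⋆ k ⋆ m), inv(k) ⋆ inv(p) ⋆ inv(s(p, k, p)), p), p, k) vs s(p ⋆ p ⋆ p ⋆ s(inv(k) ⋆ inv(k) ⋆ s(k ⋆ k ⋆ m ⋆ m ⋆ s(q, m, m) ⋆ s(q, q, p), k ⋆ m ⋆ m ⋆ p ⋆ q ⋆ s(p, p, q), p ⋆ q ⋆ s(p, p, m)) ⋆ s(m ⋆ p ⋆ s(k, m, k) ⋆ s(p, k, m), m ⋆ p ⋆ p ⋆ q ⋆ s(k, q, p), k ⋆ k ⋆ m), inv(k) ⋆ inv(p) ⋆ inv(s(p, inv(k), p)), p), p, k)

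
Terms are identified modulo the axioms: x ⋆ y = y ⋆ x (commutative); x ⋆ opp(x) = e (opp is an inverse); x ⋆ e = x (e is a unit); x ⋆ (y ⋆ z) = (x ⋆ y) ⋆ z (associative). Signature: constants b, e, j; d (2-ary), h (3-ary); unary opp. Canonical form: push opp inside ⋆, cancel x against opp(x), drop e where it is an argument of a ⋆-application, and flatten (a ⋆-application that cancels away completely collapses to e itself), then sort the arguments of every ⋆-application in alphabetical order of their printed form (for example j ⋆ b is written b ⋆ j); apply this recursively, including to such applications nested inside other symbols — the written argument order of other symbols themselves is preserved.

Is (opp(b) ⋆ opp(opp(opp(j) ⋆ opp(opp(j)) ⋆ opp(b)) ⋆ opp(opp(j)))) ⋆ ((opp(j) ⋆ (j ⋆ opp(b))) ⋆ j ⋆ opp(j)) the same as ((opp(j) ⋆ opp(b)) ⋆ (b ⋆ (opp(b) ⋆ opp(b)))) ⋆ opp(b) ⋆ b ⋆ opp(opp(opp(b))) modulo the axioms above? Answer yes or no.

Answer: yes — both canonical forms are opp(b) ⋆ opp(b) ⋆ opp(b) ⋆ opp(j)

Derivation:
Left:  (opp(b) ⋆ opp(opp(opp(j) ⋆ opp(opp(j)) ⋆ opp(b)) ⋆ opp(opp(j)))) ⋆ ((opp(j) ⋆ (j ⋆ opp(b))) ⋆ j ⋆ opp(j))
  Push opp inside:  distribute opp over ⋆ and collapse double opp
  Collect terms:  opp(b) ⋆ opp(b) ⋆ opp(b) ⋆ opp(j)
Right:  ((opp(j) ⋆ opp(b)) ⋆ (b ⋆ (opp(b) ⋆ opp(b)))) ⋆ opp(b) ⋆ b ⋆ opp(opp(opp(b)))
  Push opp inside:  distribute opp over ⋆ and collapse double opp
  Collect:  opp(j) ⋆ opp(b) ⋆ opp(b) ⋆ opp(b)
  Sort:  opp(b) ⋆ opp(b) ⋆ opp(b) ⋆ opp(j)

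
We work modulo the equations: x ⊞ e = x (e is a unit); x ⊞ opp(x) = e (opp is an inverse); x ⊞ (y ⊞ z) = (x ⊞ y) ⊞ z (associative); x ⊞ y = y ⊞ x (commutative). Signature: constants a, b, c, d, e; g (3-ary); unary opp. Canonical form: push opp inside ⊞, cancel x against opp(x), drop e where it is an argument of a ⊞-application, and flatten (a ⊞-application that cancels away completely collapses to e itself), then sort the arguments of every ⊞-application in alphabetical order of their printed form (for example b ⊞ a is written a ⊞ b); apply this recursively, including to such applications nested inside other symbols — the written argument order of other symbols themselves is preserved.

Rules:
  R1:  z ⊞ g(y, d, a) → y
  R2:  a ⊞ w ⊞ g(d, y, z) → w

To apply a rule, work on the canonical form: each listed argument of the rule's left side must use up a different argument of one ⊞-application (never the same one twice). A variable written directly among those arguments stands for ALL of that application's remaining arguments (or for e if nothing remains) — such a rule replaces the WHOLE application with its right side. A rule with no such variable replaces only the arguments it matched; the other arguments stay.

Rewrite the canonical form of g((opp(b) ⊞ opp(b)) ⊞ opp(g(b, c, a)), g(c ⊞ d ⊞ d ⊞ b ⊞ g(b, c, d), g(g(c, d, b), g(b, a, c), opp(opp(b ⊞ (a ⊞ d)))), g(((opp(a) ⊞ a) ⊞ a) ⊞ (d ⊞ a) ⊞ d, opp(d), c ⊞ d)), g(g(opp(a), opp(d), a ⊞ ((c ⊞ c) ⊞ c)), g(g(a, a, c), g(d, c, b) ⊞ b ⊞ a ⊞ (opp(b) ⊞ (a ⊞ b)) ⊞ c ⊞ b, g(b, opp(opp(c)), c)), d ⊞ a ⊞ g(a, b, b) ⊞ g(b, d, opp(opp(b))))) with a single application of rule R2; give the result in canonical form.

Answer: g(opp(b) ⊞ opp(b) ⊞ opp(g(b, c, a)), g(b ⊞ c ⊞ d ⊞ d ⊞ g(b, c, d), g(g(c, d, b), g(b, a, c), a ⊞ b ⊞ d), g(a ⊞ a ⊞ d ⊞ d, opp(d), c ⊞ d)), g(g(opp(a), opp(d), a ⊞ c ⊞ c ⊞ c), g(g(a, a, c), a ⊞ b ⊞ b ⊞ c, g(b, c, c)), a ⊞ d ⊞ g(a, b, b) ⊞ g(b, d, b)))

Derivation:
Canonical form:  g(opp(b) ⊞ opp(b) ⊞ opp(g(b, c, a)), g(b ⊞ c ⊞ d ⊞ d ⊞ g(b, c, d), g(g(c, d, b), g(b, a, c), a ⊞ b ⊞ d), g(a ⊞ a ⊞ d ⊞ d, opp(d), c ⊞ d)), g(g(opp(a), opp(d), a ⊞ c ⊞ c ⊞ c), g(g(a, a, c), a ⊞ a ⊞ b ⊞ b ⊞ c ⊞ g(d, c, b), g(b, c, c)), a ⊞ d ⊞ g(a, b, b) ⊞ g(b, d, b)))
Apply R2:  consuming a, g(d, c, b);  w := a ⊞ b ⊞ b ⊞ c, y := c, z := b
The extension variable absorbs all remaining arguments, so the whole application is rewritten.
Giving:  g(opp(b) ⊞ opp(b) ⊞ opp(g(b, c, a)), g(b ⊞ c ⊞ d ⊞ d ⊞ g(b, c, d), g(g(c, d, b), g(b, a, c), a ⊞ b ⊞ d), g(a ⊞ a ⊞ d ⊞ d, opp(d), c ⊞ d)), g(g(opp(a), opp(d), a ⊞ c ⊞ c ⊞ c), g(g(a, a, c), a ⊞ b ⊞ b ⊞ c, g(b, c, c)), a ⊞ d ⊞ g(a, b, b) ⊞ g(b, d, b)))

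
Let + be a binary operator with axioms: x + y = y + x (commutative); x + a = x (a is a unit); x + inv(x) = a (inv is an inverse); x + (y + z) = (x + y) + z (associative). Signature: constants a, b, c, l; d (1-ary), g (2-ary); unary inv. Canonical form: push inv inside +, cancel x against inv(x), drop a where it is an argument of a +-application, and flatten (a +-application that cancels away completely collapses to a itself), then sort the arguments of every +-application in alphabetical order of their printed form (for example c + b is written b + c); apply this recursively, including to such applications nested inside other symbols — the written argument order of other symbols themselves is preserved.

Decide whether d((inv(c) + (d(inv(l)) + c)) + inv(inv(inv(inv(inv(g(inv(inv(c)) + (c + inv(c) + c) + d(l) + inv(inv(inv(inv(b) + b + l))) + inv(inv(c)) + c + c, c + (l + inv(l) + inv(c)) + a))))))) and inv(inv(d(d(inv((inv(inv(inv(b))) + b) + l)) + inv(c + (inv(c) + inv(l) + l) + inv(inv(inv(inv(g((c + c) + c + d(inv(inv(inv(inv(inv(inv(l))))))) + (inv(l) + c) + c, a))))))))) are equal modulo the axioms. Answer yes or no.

Left:  d((inv(c) + (d(inv(l)) + c)) + inv(inv(inv(inv(inv(g(inv(inv(c)) + (c + inv(c) + c) + d(l) + inv(inv(inv(inv(b) + b + l))) + inv(inv(c)) + c + c, c + (l + inv(l) + inv(c)) + a)))))))
  Focus inside:  (inv(c) + (d(inv(l)) + c)) + inv(inv(inv(inv(inv(g(inv(inv(c)) + (c + inv(c) + c) + d(l) + inv(inv(inv(inv(b) + b + l))) + inv(inv(c)) + c + c, c + (l + inv(l) + inv(c)) + a))))))
  Push inv inside:  distribute inv over + and collapse double inv
  Cancel inverse pairs:  c cancels
  Collect:  d(inv(l)) + inv(g(c + c + c + c + c + d(l) + inv(l), a))
  Reassemble:  d(d(inv(l)) + inv(g(c + c + c + c + c + d(l) + inv(l), a)))
Right:  inv(inv(d(d(inv((inv(inv(inv(b))) + b) + l)) + inv(c + (inv(c) + inv(l) + l) + inv(inv(inv(inv(g((c + c) + c + d(inv(inv(inv(inv(inv(inv(l))))))) + (inv(l) + c) + c, a)))))))))
  Push inv inside:  distribute inv over + and collapse double inv
  Collect:  d(d(inv(l)) + inv(g(c + c + c + c + c + d(l) + inv(l), a)))

Answer: yes — both canonical forms are d(d(inv(l)) + inv(g(c + c + c + c + c + d(l) + inv(l), a)))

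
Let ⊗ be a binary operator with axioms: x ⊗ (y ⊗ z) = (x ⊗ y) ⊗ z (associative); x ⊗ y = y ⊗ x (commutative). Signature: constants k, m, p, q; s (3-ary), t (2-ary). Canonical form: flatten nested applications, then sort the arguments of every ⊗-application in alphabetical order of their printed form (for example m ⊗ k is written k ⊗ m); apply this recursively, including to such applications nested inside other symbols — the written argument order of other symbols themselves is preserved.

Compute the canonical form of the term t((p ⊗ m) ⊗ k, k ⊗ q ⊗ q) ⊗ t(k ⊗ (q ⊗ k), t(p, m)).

Answer: t(k ⊗ k ⊗ q, t(p, m)) ⊗ t(k ⊗ m ⊗ p, k ⊗ q ⊗ q)

Derivation:
Canonicalize subterm:  t((p ⊗ m) ⊗ k, k ⊗ q ⊗ q)  →  t(k ⊗ m ⊗ p, k ⊗ q ⊗ q)
Canonicalize subterm:  t(k ⊗ (q ⊗ k), t(p, m))  →  t(k ⊗ k ⊗ q, t(p, m))
Order the arguments:  t(k ⊗ k ⊗ q, t(p, m)) ⊗ t(k ⊗ m ⊗ p, k ⊗ q ⊗ q)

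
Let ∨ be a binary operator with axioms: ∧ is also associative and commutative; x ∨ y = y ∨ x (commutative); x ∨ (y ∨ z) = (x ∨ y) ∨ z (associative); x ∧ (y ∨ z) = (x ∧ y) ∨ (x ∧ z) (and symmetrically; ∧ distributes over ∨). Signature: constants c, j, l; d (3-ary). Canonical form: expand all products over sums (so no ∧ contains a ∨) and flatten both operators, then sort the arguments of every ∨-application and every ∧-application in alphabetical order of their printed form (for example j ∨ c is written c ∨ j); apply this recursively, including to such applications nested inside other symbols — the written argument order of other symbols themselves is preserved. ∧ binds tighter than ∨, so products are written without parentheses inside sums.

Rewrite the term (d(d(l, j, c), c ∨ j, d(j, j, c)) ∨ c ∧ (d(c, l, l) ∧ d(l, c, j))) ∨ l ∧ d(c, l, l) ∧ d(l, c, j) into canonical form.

Flatten:  d(d(l, j, c), c ∨ j, d(j, j, c)) ∨ c ∧ d(c, l, l) ∧ d(l, c, j) ∨ d(c, l, l) ∧ d(l, c, j) ∧ l
Sort arguments:  c ∧ d(c, l, l) ∧ d(l, c, j) ∨ d(c, l, l) ∧ d(l, c, j) ∧ l ∨ d(d(l, j, c), c ∨ j, d(j, j, c))

Answer: c ∧ d(c, l, l) ∧ d(l, c, j) ∨ d(c, l, l) ∧ d(l, c, j) ∧ l ∨ d(d(l, j, c), c ∨ j, d(j, j, c))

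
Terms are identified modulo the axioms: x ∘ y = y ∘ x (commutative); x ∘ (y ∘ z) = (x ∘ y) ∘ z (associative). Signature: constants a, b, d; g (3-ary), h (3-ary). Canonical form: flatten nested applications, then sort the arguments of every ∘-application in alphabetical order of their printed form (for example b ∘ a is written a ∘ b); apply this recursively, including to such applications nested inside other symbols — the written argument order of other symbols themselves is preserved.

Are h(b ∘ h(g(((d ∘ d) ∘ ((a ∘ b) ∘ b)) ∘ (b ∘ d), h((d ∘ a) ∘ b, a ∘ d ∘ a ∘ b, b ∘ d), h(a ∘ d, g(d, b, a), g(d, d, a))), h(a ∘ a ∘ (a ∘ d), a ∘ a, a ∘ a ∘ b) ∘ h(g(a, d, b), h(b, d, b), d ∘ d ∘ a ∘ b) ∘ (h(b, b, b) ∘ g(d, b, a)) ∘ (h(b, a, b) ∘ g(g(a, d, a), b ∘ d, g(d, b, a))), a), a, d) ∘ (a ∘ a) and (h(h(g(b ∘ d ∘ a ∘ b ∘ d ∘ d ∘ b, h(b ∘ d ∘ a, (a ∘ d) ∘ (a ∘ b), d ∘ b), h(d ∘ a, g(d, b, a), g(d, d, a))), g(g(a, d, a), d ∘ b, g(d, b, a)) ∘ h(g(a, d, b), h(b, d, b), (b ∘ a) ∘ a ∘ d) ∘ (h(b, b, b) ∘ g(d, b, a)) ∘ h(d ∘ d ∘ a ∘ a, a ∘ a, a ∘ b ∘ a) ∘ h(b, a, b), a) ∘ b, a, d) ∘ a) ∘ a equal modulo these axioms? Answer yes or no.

Left:  h(b ∘ h(g(((d ∘ d) ∘ ((a ∘ b) ∘ b)) ∘ (b ∘ d), h((d ∘ a) ∘ b, a ∘ d ∘ a ∘ b, b ∘ d), h(a ∘ d, g(d, b, a), g(d, d, a))), h(a ∘ a ∘ (a ∘ d), a ∘ a, a ∘ a ∘ b) ∘ h(g(a, d, b), h(b, d, b), d ∘ d ∘ a ∘ b) ∘ (h(b, b, b) ∘ g(d, b, a)) ∘ (h(b, a, b) ∘ g(g(a, d, a), b ∘ d, g(d, b, a))), a), a, d) ∘ (a ∘ a)
  Merge nested applications:  h(b ∘ h(g(((d ∘ d) ∘ ((a ∘ b) ∘ b)) ∘ (b ∘ d), h((d ∘ a) ∘ b, a ∘ d ∘ a ∘ b, b ∘ d), h(a ∘ d, g(d, b, a), g(d, d, a))), h(a ∘ a ∘ (a ∘ d), a ∘ a, a ∘ a ∘ b) ∘ h(g(a, d, b), h(b, d, b), d ∘ d ∘ a ∘ b) ∘ (h(b, b, b) ∘ g(d, b, a)) ∘ (h(b, a, b) ∘ g(g(a, d, a), b ∘ d, g(d, b, a))), a), a, d) ∘ a ∘ a
  Inside:  h(b ∘ h(g(((d ∘ d) ∘ ((a ∘ b) ∘ b)) ∘ (b ∘ d), h((d ∘ a) ∘ b, a ∘ d ∘ a ∘ b, b ∘ d), h(a ∘ d, g(d, b, a), g(d, d, a))), h(a ∘ a ∘ (a ∘ d), a ∘ a, a ∘ a ∘ b) ∘ h(g(a, d, b), h(b, d, b), d ∘ d ∘ a ∘ b) ∘ (h(b, b, b) ∘ g(d, b, a)) ∘ (h(b, a, b) ∘ g(g(a, d, a), b ∘ d, g(d, b, a))), a), a, d)  →  h(b ∘ h(g(a ∘ b ∘ b ∘ b ∘ d ∘ d ∘ d, h(a ∘ b ∘ d, a ∘ a ∘ b ∘ d, b ∘ d), h(a ∘ d, g(d, b, a), g(d, d, a))), g(d, b, a) ∘ g(g(a, d, a), b ∘ d, g(d, b, a)) ∘ h(a ∘ a ∘ a ∘ d, a ∘ a, a ∘ a ∘ b) ∘ h(b, a, b) ∘ h(b, b, b) ∘ h(g(a, d, b), h(b, d, b), a ∘ b ∘ d ∘ d), a), a, d)
  Sort arguments:  a ∘ a ∘ h(b ∘ h(g(a ∘ b ∘ b ∘ b ∘ d ∘ d ∘ d, h(a ∘ b ∘ d, a ∘ a ∘ b ∘ d, b ∘ d), h(a ∘ d, g(d, b, a), g(d, d, a))), g(d, b, a) ∘ g(g(a, d, a), b ∘ d, g(d, b, a)) ∘ h(a ∘ a ∘ a ∘ d, a ∘ a, a ∘ a ∘ b) ∘ h(b, a, b) ∘ h(b, b, b) ∘ h(g(a, d, b), h(b, d, b), a ∘ b ∘ d ∘ d), a), a, d)
Right:  (h(h(g(b ∘ d ∘ a ∘ b ∘ d ∘ d ∘ b, h(b ∘ d ∘ a, (a ∘ d) ∘ (a ∘ b), d ∘ b), h(d ∘ a, g(d, b, a), g(d, d, a))), g(g(a, d, a), d ∘ b, g(d, b, a)) ∘ h(g(a, d, b), h(b, d, b), (b ∘ a) ∘ a ∘ d) ∘ (h(b, b, b) ∘ g(d, b, a)) ∘ h(d ∘ d ∘ a ∘ a, a ∘ a, a ∘ b ∘ a) ∘ h(b, a, b), a) ∘ b, a, d) ∘ a) ∘ a
  Un-nest:  h(h(g(b ∘ d ∘ a ∘ b ∘ d ∘ d ∘ b, h(b ∘ d ∘ a, (a ∘ d) ∘ (a ∘ b), d ∘ b), h(d ∘ a, g(d, b, a), g(d, d, a))), g(g(a, d, a), d ∘ b, g(d, b, a)) ∘ h(g(a, d, b), h(b, d, b), (b ∘ a) ∘ a ∘ d) ∘ (h(b, b, b) ∘ g(d, b, a)) ∘ h(d ∘ d ∘ a ∘ a, a ∘ a, a ∘ b ∘ a) ∘ h(b, a, b), a) ∘ b, a, d) ∘ a ∘ a
  Canonicalize subterm:  h(h(g(b ∘ d ∘ a ∘ b ∘ d ∘ d ∘ b, h(b ∘ d ∘ a, (a ∘ d) ∘ (a ∘ b), d ∘ b), h(d ∘ a, g(d, b, a), g(d, d, a))), g(g(a, d, a), d ∘ b, g(d, b, a)) ∘ h(g(a, d, b), h(b, d, b), (b ∘ a) ∘ a ∘ d) ∘ (h(b, b, b) ∘ g(d, b, a)) ∘ h(d ∘ d ∘ a ∘ a, a ∘ a, a ∘ b ∘ a) ∘ h(b, a, b), a) ∘ b, a, d)  →  h(b ∘ h(g(a ∘ b ∘ b ∘ b ∘ d ∘ d ∘ d, h(a ∘ b ∘ d, a ∘ a ∘ b ∘ d, b ∘ d), h(a ∘ d, g(d, b, a), g(d, d, a))), g(d, b, a) ∘ g(g(a, d, a), b ∘ d, g(d, b, a)) ∘ h(a ∘ a ∘ d ∘ d, a ∘ a, a ∘ a ∘ b) ∘ h(b, a, b) ∘ h(b, b, b) ∘ h(g(a, d, b), h(b, d, b), a ∘ a ∘ b ∘ d), a), a, d)
  Sort arguments:  a ∘ a ∘ h(b ∘ h(g(a ∘ b ∘ b ∘ b ∘ d ∘ d ∘ d, h(a ∘ b ∘ d, a ∘ a ∘ b ∘ d, b ∘ d), h(a ∘ d, g(d, b, a), g(d, d, a))), g(d, b, a) ∘ g(g(a, d, a), b ∘ d, g(d, b, a)) ∘ h(a ∘ a ∘ d ∘ d, a ∘ a, a ∘ a ∘ b) ∘ h(b, a, b) ∘ h(b, b, b) ∘ h(g(a, d, b), h(b, d, b), a ∘ a ∘ b ∘ d), a), a, d)

Answer: no — a ∘ a ∘ h(b ∘ h(g(a ∘ b ∘ b ∘ b ∘ d ∘ d ∘ d, h(a ∘ b ∘ d, a ∘ a ∘ b ∘ d, b ∘ d), h(a ∘ d, g(d, b, a), g(d, d, a))), g(d, b, a) ∘ g(g(a, d, a), b ∘ d, g(d, b, a)) ∘ h(a ∘ a ∘ a ∘ d, a ∘ a, a ∘ a ∘ b) ∘ h(b, a, b) ∘ h(b, b, b) ∘ h(g(a, d, b), h(b, d, b), a ∘ b ∘ d ∘ d), a), a, d) vs a ∘ a ∘ h(b ∘ h(g(a ∘ b ∘ b ∘ b ∘ d ∘ d ∘ d, h(a ∘ b ∘ d, a ∘ a ∘ b ∘ d, b ∘ d), h(a ∘ d, g(d, b, a), g(d, d, a))), g(d, b, a) ∘ g(g(a, d, a), b ∘ d, g(d, b, a)) ∘ h(a ∘ a ∘ d ∘ d, a ∘ a, a ∘ a ∘ b) ∘ h(b, a, b) ∘ h(b, b, b) ∘ h(g(a, d, b), h(b, d, b), a ∘ a ∘ b ∘ d), a), a, d)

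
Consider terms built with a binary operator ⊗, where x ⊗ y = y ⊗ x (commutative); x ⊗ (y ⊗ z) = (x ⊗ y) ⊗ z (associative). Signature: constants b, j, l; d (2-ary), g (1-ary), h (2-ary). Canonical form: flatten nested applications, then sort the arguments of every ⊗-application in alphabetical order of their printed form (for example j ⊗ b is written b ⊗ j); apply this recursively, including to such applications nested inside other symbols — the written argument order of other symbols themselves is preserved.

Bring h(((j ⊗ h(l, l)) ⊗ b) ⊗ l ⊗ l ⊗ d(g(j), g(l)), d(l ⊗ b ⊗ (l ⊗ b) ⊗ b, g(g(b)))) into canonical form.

Descend into:  ((j ⊗ h(l, l)) ⊗ b) ⊗ l ⊗ l ⊗ d(g(j), g(l))
Flatten:  j ⊗ h(l, l) ⊗ b ⊗ l ⊗ l ⊗ d(g(j), g(l))
Sort arguments:  b ⊗ d(g(j), g(l)) ⊗ h(l, l) ⊗ j ⊗ l ⊗ l
Rebuild:  h(b ⊗ d(g(j), g(l)) ⊗ h(l, l) ⊗ j ⊗ l ⊗ l, d(b ⊗ b ⊗ b ⊗ l ⊗ l, g(g(b))))

Answer: h(b ⊗ d(g(j), g(l)) ⊗ h(l, l) ⊗ j ⊗ l ⊗ l, d(b ⊗ b ⊗ b ⊗ l ⊗ l, g(g(b))))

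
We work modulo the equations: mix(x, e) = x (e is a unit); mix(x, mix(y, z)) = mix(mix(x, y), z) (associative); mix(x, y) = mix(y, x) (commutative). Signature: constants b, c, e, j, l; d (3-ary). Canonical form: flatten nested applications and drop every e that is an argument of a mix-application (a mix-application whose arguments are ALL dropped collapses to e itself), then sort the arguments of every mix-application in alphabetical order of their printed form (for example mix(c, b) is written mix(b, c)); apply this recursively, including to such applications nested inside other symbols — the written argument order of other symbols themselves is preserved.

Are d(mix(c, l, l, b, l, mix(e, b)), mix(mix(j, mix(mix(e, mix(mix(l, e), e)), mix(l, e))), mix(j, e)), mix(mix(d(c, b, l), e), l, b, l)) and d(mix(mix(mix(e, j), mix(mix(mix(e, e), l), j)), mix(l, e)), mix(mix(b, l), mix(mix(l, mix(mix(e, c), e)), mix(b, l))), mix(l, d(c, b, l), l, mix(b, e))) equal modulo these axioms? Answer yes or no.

Answer: no — d(mix(b, b, c, l, l, l), mix(j, j, l, l), mix(b, d(c, b, l), l, l)) vs d(mix(j, j, l, l), mix(b, b, c, l, l, l), mix(b, d(c, b, l), l, l))

Derivation:
Left:  d(mix(c, l, l, b, l, mix(e, b)), mix(mix(j, mix(mix(e, mix(mix(l, e), e)), mix(l, e))), mix(j, e)), mix(mix(d(c, b, l), e), l, b, l))
  Work inside:  mix(mix(j, mix(mix(e, mix(mix(l, e), e)), mix(l, e))), mix(j, e))
  Merge nested applications:  mix(j, e, l, e, e, l, e, j, e)
  Drop the unit:  drop e (×5)
  Sort:  mix(j, j, l, l)
  Put back:  d(mix(b, b, c, l, l, l), mix(j, j, l, l), mix(b, d(c, b, l), l, l))
Right:  d(mix(mix(mix(e, j), mix(mix(mix(e, e), l), j)), mix(l, e)), mix(mix(b, l), mix(mix(l, mix(mix(e, c), e)), mix(b, l))), mix(l, d(c, b, l), l, mix(b, e)))
  Descend into:  mix(mix(b, l), mix(mix(l, mix(mix(e, c), e)), mix(b, l)))
  Merge nested applications:  mix(b, l, l, e, c, e, b, l)
  Drop the unit:  drop e (×2)
  Sort arguments:  mix(b, b, c, l, l, l)
  Rebuild:  d(mix(j, j, l, l), mix(b, b, c, l, l, l), mix(b, d(c, b, l), l, l))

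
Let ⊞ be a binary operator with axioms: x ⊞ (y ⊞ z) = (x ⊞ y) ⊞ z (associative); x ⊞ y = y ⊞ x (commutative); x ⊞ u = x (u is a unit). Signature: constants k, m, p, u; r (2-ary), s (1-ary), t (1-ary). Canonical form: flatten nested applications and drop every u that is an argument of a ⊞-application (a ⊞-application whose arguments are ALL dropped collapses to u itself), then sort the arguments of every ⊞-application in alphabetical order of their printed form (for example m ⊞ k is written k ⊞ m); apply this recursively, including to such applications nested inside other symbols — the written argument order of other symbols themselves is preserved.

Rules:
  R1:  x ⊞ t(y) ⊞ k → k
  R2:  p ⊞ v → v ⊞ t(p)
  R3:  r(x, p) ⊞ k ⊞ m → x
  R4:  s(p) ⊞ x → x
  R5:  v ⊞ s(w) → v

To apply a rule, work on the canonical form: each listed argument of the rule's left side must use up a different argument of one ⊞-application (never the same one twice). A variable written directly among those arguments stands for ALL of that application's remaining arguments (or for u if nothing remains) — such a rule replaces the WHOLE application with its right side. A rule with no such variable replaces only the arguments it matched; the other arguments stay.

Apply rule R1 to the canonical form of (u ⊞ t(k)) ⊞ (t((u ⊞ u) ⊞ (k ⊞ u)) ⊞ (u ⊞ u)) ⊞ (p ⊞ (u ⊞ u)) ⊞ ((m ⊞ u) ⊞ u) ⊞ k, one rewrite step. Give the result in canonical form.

Canonical form:  k ⊞ m ⊞ p ⊞ t(k) ⊞ t(k)
R1 matches:  uses k, t(k);  x := m ⊞ p ⊞ t(k), y := k
The extension variable absorbs all remaining arguments, so the whole application is rewritten.
New term:  k

Answer: k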